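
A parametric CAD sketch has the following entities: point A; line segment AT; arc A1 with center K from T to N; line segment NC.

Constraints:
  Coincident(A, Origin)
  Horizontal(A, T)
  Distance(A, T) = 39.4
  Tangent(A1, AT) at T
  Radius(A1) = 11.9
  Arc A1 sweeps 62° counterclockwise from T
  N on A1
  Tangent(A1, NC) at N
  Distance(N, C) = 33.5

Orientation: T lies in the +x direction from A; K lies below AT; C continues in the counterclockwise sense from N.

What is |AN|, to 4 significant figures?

29.57

A is at the origin; A and T share the same y with |AT| = 39.4 and T on the +x side, so T = (39.40, 0.000). The tangent condition forces KT to be normal to AT, so K = T + (0, -11.9) = (39.40, -11.90). On A1, T sits at bearing 90° from K; a 62° counterclockwise sweep puts N at bearing 152°, so N = K + 11.9·(cos 152°, sin 152°) = (28.89, -6.313). Then |AN| = |N − A| = 29.57.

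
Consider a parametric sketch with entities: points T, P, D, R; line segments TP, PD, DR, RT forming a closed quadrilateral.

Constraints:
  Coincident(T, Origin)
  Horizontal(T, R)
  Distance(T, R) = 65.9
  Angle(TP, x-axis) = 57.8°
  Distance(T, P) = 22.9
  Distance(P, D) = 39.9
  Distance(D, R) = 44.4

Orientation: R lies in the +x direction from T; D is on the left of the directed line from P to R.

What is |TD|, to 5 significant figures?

61.212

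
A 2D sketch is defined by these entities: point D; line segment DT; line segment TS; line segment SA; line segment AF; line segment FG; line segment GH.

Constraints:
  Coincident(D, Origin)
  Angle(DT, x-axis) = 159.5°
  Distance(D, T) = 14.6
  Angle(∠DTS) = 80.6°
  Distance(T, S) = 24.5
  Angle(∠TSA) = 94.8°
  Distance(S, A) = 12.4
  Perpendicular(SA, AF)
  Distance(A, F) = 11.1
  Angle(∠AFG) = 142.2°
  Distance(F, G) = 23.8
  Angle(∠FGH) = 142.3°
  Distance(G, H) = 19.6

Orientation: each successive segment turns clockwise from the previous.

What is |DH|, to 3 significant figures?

35.6

D is at the origin; DT runs at 159.5° with length 14.6, so T = (-13.7, 5.11). ∠DTS = 80.6° gives TS at 60.1° from the x-axis; with |TS| = 24.5, S = (-1.46, 26.4). ∠TSA = 94.8° gives SA at -25.1° from the x-axis; with |SA| = 12.4, A = (9.77, 21.1). SA is perpendicular to AF, so AF runs at -115°; with |AF| = 11.1, F = (5.06, 11.0). ∠AFG = 142.2° gives FG at -153° from the x-axis; with |FG| = 23.8, G = (-16.1, 0.198). ∠FGH = 142.3° gives GH at 169° from the x-axis; with |GH| = 19.6, H = (-35.4, 3.80). Then |DH| = |H − D| = 35.6.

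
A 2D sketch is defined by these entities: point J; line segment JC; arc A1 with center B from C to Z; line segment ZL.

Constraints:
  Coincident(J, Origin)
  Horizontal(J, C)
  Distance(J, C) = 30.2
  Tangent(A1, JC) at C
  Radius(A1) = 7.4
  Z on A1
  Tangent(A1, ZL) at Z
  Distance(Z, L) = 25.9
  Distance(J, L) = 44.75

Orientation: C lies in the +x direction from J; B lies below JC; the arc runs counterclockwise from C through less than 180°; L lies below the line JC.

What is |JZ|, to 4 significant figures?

24.70

Checks: |BZ| = 7.400 ✓; ∠(BZ, ZL) = 90.00° ✓; |ZL| = 25.90 ✓; |JL| = 44.75 ✓.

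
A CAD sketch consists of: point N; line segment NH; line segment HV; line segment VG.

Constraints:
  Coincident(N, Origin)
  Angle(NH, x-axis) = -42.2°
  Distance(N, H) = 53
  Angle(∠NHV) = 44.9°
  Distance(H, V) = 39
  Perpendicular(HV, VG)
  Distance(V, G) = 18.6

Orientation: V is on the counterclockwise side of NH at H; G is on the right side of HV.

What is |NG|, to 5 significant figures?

56.030

N is at the origin; NH runs at -42.2° with length 53.0, so H = 53.0·(cos -42.2°, sin -42.2°) = (39.263, -35.601). ∠NHV = 44.9°, so HV runs at -42.2° + (180° − 44.9°) = 92.900° from the x-axis; with |HV| = 39.0, V = H + 39.0·(cos 92.900°, sin 92.900°) = (37.290, 3.3489). HV ⟂ VG; with |VG| = 18.6 on the right of HV, G = V + 18.6·(0.99872, 0.050593) = (55.866, 4.2899). Then |NG| = |G − N| = 56.030.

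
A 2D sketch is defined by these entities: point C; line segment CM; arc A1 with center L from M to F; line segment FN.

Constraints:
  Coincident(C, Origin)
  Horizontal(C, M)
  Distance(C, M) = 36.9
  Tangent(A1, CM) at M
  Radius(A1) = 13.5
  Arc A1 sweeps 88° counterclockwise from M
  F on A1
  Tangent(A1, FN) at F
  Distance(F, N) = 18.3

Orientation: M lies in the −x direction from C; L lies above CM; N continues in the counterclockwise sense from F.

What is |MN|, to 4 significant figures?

34.36

C is at the origin; C and M share the same y with |CM| = 36.9 and M on the −x side, so M = (-36.90, 0.000). A1 meets CM tangentially, so LM is at right angles to CM, so L = M + (0, 13.5) = (-36.90, 13.50). On A1, M sits at bearing -90° from L; an 88° counterclockwise sweep puts F at bearing -2°, so F = L + 13.5·(cos -2°, sin -2°) = (-23.41, 13.03). The tangent condition forces LF to be normal to FN, so FN runs along (−sin -2°, cos -2°); with |FN| = 18.3, N = (-22.77, 31.32). Then |MN| = |N − M| = 34.36.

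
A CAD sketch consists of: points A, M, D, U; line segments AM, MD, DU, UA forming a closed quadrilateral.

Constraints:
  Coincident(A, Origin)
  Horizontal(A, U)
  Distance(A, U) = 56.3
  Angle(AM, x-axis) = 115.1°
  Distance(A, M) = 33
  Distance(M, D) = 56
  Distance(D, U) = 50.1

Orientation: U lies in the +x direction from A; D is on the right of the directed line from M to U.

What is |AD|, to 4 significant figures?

23.01

Checks: |AU| = 56.30 ✓; |AM| = 33.00 ✓; |MD| = 56.00 ✓; |DU| = 50.10 ✓.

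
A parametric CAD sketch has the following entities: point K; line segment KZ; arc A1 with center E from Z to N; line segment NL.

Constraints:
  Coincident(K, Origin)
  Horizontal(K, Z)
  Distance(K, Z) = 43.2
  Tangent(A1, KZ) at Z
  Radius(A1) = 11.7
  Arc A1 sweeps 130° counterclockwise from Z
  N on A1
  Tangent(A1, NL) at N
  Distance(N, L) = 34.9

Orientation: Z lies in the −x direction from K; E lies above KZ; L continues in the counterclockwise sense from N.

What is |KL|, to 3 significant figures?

73.0

K is at the origin; KZ is horizontal with |KZ| = 43.2 and Z on the −x side, so Z = (-43.2, 0.00). Tangency of A1 to KZ means the radius EZ is perpendicular to KZ, so E = Z + (0, 11.7) = (-43.2, 11.7). On A1, Z sits at bearing -90° from E; a 130° counterclockwise sweep puts N at bearing 40°, so N = E + 11.7·(cos 40°, sin 40°) = (-34.2, 19.2). Since A1 is tangent to NL there, EN ⟂ NL, so NL runs along (−sin 40°, cos 40°); with |NL| = 34.9, L = (-56.7, 46.0). Then |KL| = |L − K| = 73.0.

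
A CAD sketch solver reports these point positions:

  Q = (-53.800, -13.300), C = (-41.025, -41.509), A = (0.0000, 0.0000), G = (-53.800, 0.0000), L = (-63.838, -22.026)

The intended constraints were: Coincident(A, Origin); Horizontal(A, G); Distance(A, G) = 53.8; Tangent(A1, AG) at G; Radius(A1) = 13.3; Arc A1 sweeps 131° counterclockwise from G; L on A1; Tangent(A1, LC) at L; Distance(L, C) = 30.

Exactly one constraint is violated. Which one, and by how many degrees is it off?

Tangent(A1, LC) at L — off by 8.50°.

A = (0.00, 0.00) ✓; A.y = 0.00, G.y = 0.00 ✓; |AG| = 53.80 ✓; ∠(QG, GA) = 90.00° ✓; |QG| = 13.30 ✓; bearing(Q→L) − bearing(Q→G) = 131.0° ✓; |QL| = 13.30 ✓; ∠(QL, LC) = 81.50° ✗; |LC| = 30.00 ✓.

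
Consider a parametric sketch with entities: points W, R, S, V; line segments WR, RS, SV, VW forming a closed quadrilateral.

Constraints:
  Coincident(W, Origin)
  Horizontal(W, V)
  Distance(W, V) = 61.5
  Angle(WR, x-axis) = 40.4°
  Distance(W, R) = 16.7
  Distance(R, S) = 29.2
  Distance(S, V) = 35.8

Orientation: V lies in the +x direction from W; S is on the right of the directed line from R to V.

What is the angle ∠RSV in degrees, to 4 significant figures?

99.99°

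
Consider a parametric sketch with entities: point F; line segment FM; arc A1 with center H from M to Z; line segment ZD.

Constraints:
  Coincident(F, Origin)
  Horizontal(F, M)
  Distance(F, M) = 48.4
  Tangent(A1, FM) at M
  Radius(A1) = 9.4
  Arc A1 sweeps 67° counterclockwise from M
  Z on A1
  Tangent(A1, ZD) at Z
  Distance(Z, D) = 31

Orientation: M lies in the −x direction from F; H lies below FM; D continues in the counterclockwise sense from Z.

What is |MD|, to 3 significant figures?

40.1

F is at the origin; FM is horizontal with |FM| = 48.4 and M on the −x side, so M = (-48.4, 0.00). Since A1 is tangent to FM there, HM ⟂ FM, so H = M + (0, -9.4) = (-48.4, -9.40). On A1, M sits at bearing 90° from H; a 67° counterclockwise sweep puts Z at bearing 157°, so Z = H + 9.4·(cos 157°, sin 157°) = (-57.1, -5.73). The tangent condition forces HZ to be normal to ZD, so ZD runs along (−sin 157°, cos 157°); with |ZD| = 31.0, D = (-69.2, -34.3). Then |MD| = |D − M| = 40.1.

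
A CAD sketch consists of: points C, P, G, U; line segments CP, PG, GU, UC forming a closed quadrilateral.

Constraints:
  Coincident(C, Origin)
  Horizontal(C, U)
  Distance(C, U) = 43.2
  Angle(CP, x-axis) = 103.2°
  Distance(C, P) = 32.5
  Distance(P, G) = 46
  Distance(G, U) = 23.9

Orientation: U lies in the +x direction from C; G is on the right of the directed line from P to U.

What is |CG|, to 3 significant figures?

20.6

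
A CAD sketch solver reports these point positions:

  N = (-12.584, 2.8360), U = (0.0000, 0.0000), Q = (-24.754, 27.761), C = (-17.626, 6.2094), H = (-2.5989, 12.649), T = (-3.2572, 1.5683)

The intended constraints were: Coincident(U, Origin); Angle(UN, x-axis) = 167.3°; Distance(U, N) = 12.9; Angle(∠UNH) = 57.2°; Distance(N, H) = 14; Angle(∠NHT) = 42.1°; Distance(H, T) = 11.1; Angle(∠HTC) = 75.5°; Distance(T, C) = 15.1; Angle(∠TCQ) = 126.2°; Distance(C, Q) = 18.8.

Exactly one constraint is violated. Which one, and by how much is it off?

Distance(C, Q) = 18.8 — off by 3.90.

U = (0.00, 0.00) ✓; UN at 167.3° ✓; |UN| = 12.90 ✓; ∠UNH = 57.20° ✓; |NH| = 14.00 ✓; ∠NHT = 42.10° ✓; |HT| = 11.10 ✓; ∠HTC = 75.50° ✓; |TC| = 15.10 ✓; ∠TCQ = 126.2° ✓; |CQ| = 22.70 ✗.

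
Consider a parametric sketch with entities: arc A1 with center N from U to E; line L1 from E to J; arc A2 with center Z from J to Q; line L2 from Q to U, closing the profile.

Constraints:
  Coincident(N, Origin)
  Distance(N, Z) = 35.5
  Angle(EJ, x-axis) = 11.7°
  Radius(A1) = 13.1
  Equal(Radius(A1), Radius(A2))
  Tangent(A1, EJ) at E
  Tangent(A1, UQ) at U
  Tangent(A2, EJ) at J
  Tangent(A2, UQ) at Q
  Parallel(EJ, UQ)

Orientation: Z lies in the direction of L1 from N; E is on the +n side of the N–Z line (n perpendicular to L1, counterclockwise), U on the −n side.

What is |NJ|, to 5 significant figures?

37.840

The slot axis is L1's direction at 11.7°, so u = (cos 11.7°, sin 11.7°) = (0.97922, 0.20279) and n = (−sin 11.7°, cos 11.7°) = (-0.20279, 0.97922). N is at the origin and Z lies 35.5 along u from N, so Z = 35.5·u = (34.762, 7.1989). Tangency of A1 to both parallel lines with radius 13.1 puts E and U at N ± 13.1·n: E = (-2.6565, 12.828), U = (2.6565, -12.828). Equal radii place J and Q the same way about Z: J = Z + 13.1·n = (32.106, 20.027), Q = Z − 13.1·n = (37.419, -5.6289). Then |NJ| = |J − N| = 37.840.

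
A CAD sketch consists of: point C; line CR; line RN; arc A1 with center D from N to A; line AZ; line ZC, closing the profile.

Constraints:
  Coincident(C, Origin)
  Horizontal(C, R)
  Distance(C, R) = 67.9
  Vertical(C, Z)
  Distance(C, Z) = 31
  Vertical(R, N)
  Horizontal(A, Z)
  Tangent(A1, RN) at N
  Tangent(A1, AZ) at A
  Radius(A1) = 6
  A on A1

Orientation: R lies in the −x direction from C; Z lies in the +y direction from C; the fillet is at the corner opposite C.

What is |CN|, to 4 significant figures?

72.36

C is at the origin; C and R share the same y with |CR| = 67.9 and R on the −x side, so R = (-67.90, 0.000). CZ is vertical with |CZ| = 31.0 and Z on the +y side, so Z = (0.000, 31.00). The virtual corner opposite C is at (-67.90, 31.00). The tangent condition forces DN to be normal to RN and A1 meets AZ tangentially, so DA is at right angles to AZ, with radius 6.0, so the center D sits 6.0 in from both sides at D = (-61.90, 25.00). That places the tangent points at N = (-67.90, 25.00) on RN and A = (-61.90, 31.00) on AZ. Then |CN| = |N − C| = 72.36.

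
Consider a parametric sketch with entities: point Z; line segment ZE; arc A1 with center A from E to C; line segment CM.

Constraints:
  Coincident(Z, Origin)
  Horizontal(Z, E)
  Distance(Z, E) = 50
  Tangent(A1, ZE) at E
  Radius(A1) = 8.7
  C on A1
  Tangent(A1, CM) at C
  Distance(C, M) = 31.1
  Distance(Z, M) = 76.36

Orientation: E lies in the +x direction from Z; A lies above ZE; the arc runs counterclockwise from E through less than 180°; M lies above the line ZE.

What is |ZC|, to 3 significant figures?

58.6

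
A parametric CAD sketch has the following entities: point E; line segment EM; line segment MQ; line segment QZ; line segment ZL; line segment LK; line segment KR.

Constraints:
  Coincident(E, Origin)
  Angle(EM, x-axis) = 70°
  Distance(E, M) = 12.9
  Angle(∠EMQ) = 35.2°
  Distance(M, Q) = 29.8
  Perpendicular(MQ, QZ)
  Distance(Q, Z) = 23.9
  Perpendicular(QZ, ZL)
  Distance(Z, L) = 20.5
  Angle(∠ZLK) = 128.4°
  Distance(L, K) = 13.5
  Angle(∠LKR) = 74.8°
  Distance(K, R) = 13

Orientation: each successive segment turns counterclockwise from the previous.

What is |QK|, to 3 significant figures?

31.8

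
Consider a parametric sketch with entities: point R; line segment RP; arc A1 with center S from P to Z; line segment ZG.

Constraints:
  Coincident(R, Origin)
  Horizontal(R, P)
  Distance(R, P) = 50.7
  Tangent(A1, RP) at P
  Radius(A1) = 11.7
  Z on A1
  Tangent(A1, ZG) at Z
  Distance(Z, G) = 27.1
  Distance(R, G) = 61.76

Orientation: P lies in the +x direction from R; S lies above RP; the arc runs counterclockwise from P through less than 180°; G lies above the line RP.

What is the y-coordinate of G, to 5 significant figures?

40.886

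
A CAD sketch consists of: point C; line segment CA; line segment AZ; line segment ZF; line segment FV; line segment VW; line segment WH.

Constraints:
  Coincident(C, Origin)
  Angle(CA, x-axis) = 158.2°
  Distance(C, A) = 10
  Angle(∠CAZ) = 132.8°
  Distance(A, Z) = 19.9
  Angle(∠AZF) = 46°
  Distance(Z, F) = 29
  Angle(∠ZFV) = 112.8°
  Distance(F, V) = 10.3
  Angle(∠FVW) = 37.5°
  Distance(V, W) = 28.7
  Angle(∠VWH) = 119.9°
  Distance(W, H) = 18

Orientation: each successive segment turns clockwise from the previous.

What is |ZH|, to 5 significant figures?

24.091

C is at the origin; CA runs at 158.2° with length 10.0, so A = (-9.2849, 3.7137). ∠CAZ = 132.8° gives AZ at 111.00° from the x-axis; with |AZ| = 19.9, Z = (-16.416, 22.292). ∠AZF = 46.0° gives ZF at -23.000° from the x-axis; with |ZF| = 29.0, F = (10.278, 10.961). ∠ZFV = 112.8° gives FV at -90.200° from the x-axis; with |FV| = 10.3, V = (10.242, 0.66079). ∠FVW = 37.5° gives VW at 127.30° from the x-axis; with |VW| = 28.7, W = (-7.1496, 23.491). ∠VWH = 119.9° gives WH at 67.200° from the x-axis; with |WH| = 18.0, H = (-0.17428, 40.084). Then |ZH| = |H − Z| = 24.091.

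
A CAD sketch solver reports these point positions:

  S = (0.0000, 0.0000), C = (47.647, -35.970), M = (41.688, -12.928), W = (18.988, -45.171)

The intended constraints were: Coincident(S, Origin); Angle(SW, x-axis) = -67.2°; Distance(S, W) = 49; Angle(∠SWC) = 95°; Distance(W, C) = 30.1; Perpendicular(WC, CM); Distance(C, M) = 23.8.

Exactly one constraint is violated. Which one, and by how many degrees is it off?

Perpendicular(WC, CM) — off by 3.30°.

S = (0.00, 0.00) ✓; SW at -67.20° ✓; |SW| = 49.00 ✓; ∠SWC = 95.00° ✓; |WC| = 30.10 ✓; ∠(WC, CM) = 86.70° ✗; |CM| = 23.80 ✓.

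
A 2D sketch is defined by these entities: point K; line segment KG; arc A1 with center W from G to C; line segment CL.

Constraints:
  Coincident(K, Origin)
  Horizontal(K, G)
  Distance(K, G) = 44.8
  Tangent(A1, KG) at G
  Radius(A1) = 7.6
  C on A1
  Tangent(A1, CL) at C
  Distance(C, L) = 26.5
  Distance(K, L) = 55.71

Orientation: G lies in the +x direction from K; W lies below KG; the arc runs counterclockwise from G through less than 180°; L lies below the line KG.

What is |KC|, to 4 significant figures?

38.52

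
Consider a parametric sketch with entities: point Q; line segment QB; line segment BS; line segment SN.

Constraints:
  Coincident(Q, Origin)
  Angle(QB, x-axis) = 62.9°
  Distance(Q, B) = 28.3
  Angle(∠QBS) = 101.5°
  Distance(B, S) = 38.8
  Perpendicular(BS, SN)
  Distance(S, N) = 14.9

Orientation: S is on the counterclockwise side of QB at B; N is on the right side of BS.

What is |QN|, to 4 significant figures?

61.58

∠QBS = 101.5°, so BS runs at 62.9° + (180° − 101.5°) = 141.4° from the x-axis; with |BS| = 38.8, S = B + 38.8·(cos 141.4°, sin 141.4°) = (-17.43, 49.40). The perpendicularity gives SN at right angles to BS; with |SN| = 14.9 on the right of BS, N = S + 14.9·(0.6239, 0.7815) = (-8.135, 61.04). Then |QN| = |N − Q| = 61.58.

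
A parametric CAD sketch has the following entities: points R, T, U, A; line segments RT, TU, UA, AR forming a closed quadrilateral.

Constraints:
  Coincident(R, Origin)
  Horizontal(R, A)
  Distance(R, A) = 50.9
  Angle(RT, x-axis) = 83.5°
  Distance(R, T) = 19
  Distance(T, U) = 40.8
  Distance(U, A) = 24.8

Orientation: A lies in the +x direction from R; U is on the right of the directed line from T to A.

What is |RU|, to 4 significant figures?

31.37

R is at the origin; RA is horizontal with |RA| = 50.9 and A in +x, so A = (50.9, 0). RT runs at 83.5° with |RT| = 19.0, so T = (2.151, 18.88). U is determined by |TU| = 40.8 and |UA| = 24.8 together: it lies at the intersection of circle(T, 40.8) and circle(A, 24.8). With |TA| = 52.28, the foot of the radical line on TA is 36.18 from T and the perpendicular offset is √(40.8² − 36.18²) = 18.86. Taking the right-of-TA solution: U = (29.07, -11.78).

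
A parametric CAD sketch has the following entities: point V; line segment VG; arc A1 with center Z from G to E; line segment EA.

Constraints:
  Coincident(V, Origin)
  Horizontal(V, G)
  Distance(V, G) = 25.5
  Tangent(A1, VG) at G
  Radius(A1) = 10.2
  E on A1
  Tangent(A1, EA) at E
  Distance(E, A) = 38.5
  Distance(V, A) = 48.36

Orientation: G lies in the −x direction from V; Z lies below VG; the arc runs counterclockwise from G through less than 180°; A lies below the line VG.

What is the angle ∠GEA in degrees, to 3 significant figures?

117°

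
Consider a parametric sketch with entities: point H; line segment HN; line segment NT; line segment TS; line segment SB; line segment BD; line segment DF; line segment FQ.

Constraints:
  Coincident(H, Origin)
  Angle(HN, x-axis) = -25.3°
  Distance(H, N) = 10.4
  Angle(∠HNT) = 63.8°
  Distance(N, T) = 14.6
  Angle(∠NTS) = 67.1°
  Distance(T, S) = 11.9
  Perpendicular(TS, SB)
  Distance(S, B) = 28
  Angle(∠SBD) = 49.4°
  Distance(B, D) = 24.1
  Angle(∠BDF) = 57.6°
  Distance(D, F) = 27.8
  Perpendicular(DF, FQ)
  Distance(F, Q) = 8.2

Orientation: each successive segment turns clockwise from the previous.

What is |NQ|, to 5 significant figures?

16.963

H is at the origin; HN runs at -25.3° with length 10.4, so N = (9.4025, -4.4445). ∠HNT = 63.8° gives NT at -141.50° from the x-axis; with |NT| = 14.6, T = (-2.0236, -13.533). ∠NTS = 67.1° gives TS at 105.60° from the x-axis; with |TS| = 11.9, S = (-5.2238, -2.0716). TS ⟂ SB, so SB runs at 15.600°; with |SB| = 28.0, B = (21.745, 5.4582). ∠SBD = 49.4° gives BD at -115.00° from the x-axis; with |BD| = 24.1, D = (11.560, -16.384). ∠BDF = 57.6° gives DF at 122.60° from the x-axis; with |DF| = 27.8, F = (-3.4181, 7.0363). DF ⟂ FQ, so FQ runs at 32.600°; with |FQ| = 8.2, Q = (3.4900, 11.454). Then |NQ| = |Q − N| = 16.963.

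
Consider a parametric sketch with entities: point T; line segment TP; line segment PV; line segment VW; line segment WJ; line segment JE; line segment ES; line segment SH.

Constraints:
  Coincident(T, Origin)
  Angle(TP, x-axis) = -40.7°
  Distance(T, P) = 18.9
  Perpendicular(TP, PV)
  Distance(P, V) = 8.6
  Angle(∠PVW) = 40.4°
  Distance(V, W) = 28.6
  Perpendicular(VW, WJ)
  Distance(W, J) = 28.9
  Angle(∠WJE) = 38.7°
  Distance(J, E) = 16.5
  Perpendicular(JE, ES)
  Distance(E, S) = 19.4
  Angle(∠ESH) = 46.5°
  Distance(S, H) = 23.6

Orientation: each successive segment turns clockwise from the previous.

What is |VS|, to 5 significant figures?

33.650

T is at the origin; TP runs at -40.7° with length 18.9, so P = (14.329, -12.325). The perpendicularity gives PV at right angles to TP, so PV runs at -130.70°; with |PV| = 8.6, V = (8.7207, -18.845). ∠PVW = 40.4° gives VW at 89.700° from the x-axis; with |VW| = 28.6, W = (8.8704, 9.7550). The perpendicularity gives WJ at right angles to VW, so WJ runs at -0.30000°; with |WJ| = 28.9, J = (37.770, 9.6037). ∠WJE = 38.7° gives JE at -141.60° from the x-axis; with |JE| = 16.5, E = (24.839, -0.64526). The perpendicularity gives ES at right angles to JE, so ES runs at 128.40°; with |ES| = 19.4, S = (12.789, 14.558). Then |VS| = |S − V| = 33.650.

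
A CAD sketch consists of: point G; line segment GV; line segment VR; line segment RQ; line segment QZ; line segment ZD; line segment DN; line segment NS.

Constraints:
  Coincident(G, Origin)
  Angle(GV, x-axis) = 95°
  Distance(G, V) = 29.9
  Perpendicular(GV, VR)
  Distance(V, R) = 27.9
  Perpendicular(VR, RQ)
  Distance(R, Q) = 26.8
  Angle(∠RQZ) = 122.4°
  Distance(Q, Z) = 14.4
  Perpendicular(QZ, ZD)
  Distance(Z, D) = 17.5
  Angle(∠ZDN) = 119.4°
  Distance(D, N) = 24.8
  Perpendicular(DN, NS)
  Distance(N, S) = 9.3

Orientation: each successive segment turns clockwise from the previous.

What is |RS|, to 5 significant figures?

2.7957

G is at the origin; GV runs at 95.0° with length 29.9, so V = (-2.6060, 29.786). GV ⟂ VR, so VR runs at 5.0000°; with |VR| = 27.9, R = (25.188, 32.218). VR ⟂ RQ, so RQ runs at -85.000°; with |RQ| = 26.8, Q = (27.524, 5.5198). ∠RQZ = 122.4° gives QZ at -142.60° from the x-axis; with |QZ| = 14.4, Z = (16.084, -3.2264). The perpendicularity gives ZD at right angles to QZ, so ZD runs at 127.40°; with |ZD| = 17.5, D = (5.4550, 10.676). ∠ZDN = 119.4° gives DN at 66.800° from the x-axis; with |DN| = 24.8, N = (15.225, 33.470). DN is perpendicular to NS, so NS runs at -23.200°; with |NS| = 9.3, S = (23.773, 29.807). Then |RS| = |S − R| = 2.7957.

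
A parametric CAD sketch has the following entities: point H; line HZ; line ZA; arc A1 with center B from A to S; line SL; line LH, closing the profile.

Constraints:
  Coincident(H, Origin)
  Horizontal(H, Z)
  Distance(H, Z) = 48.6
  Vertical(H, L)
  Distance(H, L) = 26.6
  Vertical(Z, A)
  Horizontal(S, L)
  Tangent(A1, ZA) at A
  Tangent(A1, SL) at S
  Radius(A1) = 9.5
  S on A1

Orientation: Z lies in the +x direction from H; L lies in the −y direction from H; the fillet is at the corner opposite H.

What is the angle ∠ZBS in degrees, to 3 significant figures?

151°

The virtual corner opposite H is at (48.6, -26.6). Since A1 is tangent to ZA there, BA ⟂ ZA and tangency of A1 to SL means the radius BS is perpendicular to SL, with radius 9.5, so the center B sits 9.5 in from both sides at B = (39.1, -17.1). That places the tangent points at A = (48.6, -17.1) on ZA and S = (39.1, -26.6) on SL. Then cos ∠ZBS = BZ·BS / (|BZ||BS|), giving 151°.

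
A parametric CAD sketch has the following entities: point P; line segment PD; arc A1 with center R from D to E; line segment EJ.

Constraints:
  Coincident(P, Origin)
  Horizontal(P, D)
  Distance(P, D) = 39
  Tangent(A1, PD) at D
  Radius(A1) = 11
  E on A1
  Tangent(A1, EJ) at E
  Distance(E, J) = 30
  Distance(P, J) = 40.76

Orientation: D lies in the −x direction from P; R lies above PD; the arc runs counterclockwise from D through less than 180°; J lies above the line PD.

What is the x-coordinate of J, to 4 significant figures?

-19.11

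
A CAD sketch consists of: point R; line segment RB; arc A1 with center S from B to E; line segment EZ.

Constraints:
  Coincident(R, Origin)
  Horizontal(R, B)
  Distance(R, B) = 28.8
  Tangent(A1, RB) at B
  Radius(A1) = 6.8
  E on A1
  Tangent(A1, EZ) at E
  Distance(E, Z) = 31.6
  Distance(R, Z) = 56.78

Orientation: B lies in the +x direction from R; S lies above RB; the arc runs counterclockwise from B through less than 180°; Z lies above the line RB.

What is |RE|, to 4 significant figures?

35.60

R is at the origin; R and B share the same y with |RB| = 28.8 and B on the +x side, so B = (28.80, 0.000). Tangency of A1 to RB means the radius SB is perpendicular to RB, so S = B + (0, 6.8) = (28.80, 6.800). Since SE ⟂ EZ (tangency), |SZ| = √(6.8² + 31.6²) = 32.32 regardless of where E sits on A1. So Z lies on both circle(R, 56.78) and circle(S, 32.32); the above-RB intersection is Z = (44.80, 34.89). E is the foot of the tangent from Z: E = (35.28, 4.753).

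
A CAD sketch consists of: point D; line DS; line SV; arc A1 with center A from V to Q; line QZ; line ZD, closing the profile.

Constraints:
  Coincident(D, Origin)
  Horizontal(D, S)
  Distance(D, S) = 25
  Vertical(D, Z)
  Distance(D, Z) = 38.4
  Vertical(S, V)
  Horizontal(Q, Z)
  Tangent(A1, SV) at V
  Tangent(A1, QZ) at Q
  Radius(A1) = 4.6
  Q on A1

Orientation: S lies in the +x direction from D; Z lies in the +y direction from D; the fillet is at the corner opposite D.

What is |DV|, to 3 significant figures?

42.0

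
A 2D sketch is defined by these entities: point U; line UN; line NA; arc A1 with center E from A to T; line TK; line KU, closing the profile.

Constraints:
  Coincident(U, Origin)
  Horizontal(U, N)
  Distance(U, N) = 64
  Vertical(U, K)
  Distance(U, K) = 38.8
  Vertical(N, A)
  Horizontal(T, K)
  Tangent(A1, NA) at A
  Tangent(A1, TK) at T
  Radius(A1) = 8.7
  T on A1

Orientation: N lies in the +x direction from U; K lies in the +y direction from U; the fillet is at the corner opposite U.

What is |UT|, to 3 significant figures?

67.6

U is at the origin; UN is horizontal with |UN| = 64.0 and N on the +x side, so N = (64.0, 0.00). U and K share the same x with |UK| = 38.8 and K on the +y side, so K = (0.00, 38.8). The virtual corner opposite U is at (64.0, 38.8). Tangency of A1 to NA means the radius EA is perpendicular to NA and A1 meets TK tangentially, so ET is at right angles to TK, with radius 8.7, so the center E sits 8.7 in from both sides at E = (55.3, 30.1). That places the tangent points at A = (64.0, 30.1) on NA and T = (55.3, 38.8) on TK. Then |UT| = |T − U| = 67.6.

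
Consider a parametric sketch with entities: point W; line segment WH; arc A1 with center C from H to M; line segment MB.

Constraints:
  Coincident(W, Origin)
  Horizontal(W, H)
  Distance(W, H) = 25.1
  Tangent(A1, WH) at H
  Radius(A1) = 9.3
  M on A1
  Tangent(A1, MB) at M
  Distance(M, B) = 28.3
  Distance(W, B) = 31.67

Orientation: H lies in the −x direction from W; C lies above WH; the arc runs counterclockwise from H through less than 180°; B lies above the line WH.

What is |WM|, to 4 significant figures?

17.50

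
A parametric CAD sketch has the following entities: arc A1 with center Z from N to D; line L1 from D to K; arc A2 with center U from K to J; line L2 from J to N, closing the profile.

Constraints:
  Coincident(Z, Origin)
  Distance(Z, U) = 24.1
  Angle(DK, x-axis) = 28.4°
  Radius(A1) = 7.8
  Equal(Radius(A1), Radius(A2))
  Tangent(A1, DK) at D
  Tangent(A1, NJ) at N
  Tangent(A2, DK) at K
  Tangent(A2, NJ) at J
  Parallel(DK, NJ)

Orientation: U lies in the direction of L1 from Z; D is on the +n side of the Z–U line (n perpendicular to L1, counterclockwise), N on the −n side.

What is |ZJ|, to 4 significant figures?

25.33

Tangency of A1 to both parallel lines with radius 7.8 puts D and N at Z ± 7.8·n: D = (-3.710, 6.861), N = (3.710, -6.861). Equal radii place K and J the same way about U: K = U + 7.8·n = (17.49, 18.32), J = U − 7.8·n = (24.91, 4.601). Then |ZJ| = |J − Z| = 25.33.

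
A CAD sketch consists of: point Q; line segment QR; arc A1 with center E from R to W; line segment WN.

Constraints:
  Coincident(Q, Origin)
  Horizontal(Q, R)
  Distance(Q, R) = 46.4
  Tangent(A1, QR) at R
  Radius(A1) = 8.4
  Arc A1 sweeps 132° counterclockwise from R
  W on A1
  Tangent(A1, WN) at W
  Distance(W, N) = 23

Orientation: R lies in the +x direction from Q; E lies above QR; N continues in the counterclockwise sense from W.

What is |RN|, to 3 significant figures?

32.4

On A1, R sits at bearing -90° from E; a 132° counterclockwise sweep puts W at bearing 42°, so W = E + 8.4·(cos 42°, sin 42°) = (52.6, 14.0). Since A1 is tangent to WN there, EW ⟂ WN, so WN runs along (−sin 42°, cos 42°); with |WN| = 23.0, N = (37.3, 31.1). Then |RN| = |N − R| = 32.4.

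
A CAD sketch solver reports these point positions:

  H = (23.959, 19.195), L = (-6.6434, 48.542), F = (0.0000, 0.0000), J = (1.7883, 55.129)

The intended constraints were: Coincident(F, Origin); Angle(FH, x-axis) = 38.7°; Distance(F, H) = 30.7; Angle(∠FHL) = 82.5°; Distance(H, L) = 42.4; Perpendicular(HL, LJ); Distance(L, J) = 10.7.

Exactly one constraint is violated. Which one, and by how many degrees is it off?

Perpendicular(HL, LJ) — off by 8.20°.

F = (0.00, 0.00) ✓; FH at 38.70° ✓; |FH| = 30.70 ✓; ∠FHL = 82.50° ✓; |HL| = 42.40 ✓; ∠(HL, LJ) = 98.20° ✗; |LJ| = 10.70 ✓.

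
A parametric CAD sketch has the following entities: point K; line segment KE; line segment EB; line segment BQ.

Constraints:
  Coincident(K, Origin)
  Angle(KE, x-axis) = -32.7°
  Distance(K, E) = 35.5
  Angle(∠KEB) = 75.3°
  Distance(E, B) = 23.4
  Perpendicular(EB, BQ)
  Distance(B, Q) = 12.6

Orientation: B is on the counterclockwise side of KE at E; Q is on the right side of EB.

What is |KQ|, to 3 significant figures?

49.1

K is at the origin; KE runs at -32.7° with length 35.5, so E = 35.5·(cos -32.7°, sin -32.7°) = (29.9, -19.2). ∠KEB = 75.3°, so EB runs at -32.7° + (180° − 75.3°) = 72.0° from the x-axis; with |EB| = 23.4, B = E + 23.4·(cos 72.0°, sin 72.0°) = (37.1, 3.08). EB ⟂ BQ; with |BQ| = 12.6 on the right of EB, Q = B + 12.6·(0.951, -0.309) = (49.1, -0.817). Then |KQ| = |Q − K| = 49.1.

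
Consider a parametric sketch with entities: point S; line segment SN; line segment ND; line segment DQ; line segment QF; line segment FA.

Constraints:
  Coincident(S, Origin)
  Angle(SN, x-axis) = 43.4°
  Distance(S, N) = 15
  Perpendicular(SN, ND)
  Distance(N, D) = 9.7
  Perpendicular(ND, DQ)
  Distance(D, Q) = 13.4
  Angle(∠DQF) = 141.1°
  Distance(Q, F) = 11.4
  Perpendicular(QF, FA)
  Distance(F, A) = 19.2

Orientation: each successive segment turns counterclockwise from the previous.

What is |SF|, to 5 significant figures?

7.7032

S is at the origin; SN runs at 43.4° with length 15.0, so N = (10.899, 10.306). SN ⟂ ND, so ND runs at 133.40°; with |ND| = 9.7, D = (4.2339, 17.354). ND ⟂ DQ, so DQ runs at -136.60°; with |DQ| = 13.4, Q = (-5.5022, 8.1471). ∠DQF = 141.1° gives QF at -97.700° from the x-axis; with |QF| = 11.4, F = (-7.0297, -3.1501). Then |SF| = |F − S| = 7.7032.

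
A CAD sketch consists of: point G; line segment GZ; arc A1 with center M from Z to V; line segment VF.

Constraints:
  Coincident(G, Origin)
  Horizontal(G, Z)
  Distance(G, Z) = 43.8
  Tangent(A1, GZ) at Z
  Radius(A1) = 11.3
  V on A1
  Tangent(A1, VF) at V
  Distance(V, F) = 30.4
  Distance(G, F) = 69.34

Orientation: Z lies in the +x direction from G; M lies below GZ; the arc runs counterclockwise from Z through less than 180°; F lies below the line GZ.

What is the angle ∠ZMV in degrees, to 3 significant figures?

132°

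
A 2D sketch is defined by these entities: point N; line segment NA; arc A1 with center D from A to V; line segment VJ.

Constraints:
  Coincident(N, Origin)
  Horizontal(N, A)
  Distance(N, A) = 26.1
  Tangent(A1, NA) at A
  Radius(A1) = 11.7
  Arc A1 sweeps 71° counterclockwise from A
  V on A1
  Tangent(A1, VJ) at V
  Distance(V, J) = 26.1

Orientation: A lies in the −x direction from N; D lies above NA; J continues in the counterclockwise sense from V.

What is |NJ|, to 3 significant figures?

33.2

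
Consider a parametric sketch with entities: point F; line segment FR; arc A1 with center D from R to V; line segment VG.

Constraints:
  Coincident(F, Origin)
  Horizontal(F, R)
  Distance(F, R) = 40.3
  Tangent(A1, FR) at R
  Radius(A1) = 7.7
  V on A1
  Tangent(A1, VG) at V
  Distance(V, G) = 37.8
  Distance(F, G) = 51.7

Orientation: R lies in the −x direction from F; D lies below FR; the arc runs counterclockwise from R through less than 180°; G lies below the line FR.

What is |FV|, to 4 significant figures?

48.31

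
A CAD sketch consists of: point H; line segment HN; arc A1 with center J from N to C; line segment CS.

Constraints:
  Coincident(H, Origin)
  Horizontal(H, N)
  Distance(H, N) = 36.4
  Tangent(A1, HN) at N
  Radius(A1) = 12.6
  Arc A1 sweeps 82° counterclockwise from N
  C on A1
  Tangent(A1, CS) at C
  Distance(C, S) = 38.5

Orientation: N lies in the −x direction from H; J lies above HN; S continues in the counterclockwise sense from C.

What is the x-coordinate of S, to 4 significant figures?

-18.56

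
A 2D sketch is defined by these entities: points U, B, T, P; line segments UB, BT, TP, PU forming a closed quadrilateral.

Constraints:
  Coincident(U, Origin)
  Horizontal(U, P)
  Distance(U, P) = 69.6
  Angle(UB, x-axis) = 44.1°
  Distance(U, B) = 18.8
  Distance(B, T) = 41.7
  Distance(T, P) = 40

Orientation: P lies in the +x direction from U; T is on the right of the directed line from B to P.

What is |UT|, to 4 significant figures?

42.28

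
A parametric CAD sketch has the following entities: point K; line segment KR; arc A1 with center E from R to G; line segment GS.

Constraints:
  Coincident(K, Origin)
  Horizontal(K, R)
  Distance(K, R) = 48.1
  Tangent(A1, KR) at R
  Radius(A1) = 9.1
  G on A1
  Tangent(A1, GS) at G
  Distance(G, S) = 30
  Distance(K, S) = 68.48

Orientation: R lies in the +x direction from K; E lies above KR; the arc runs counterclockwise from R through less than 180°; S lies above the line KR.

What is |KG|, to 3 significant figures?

58.0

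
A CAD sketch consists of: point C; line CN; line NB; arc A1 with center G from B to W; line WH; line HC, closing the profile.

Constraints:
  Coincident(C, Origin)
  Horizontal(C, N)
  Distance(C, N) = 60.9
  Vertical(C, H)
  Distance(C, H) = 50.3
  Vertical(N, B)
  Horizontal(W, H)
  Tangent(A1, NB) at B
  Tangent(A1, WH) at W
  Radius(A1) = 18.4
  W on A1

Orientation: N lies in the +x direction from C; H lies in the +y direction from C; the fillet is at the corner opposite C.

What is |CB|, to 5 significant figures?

68.749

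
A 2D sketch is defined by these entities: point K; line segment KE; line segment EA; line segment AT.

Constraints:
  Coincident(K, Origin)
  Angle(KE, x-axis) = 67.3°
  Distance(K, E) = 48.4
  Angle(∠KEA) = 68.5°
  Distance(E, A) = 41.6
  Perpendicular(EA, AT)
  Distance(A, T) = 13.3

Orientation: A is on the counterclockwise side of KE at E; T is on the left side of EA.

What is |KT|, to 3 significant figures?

39.7

∠KEA = 68.5°, so EA runs at 67.3° + (180° − 68.5°) = 179° from the x-axis; with |EA| = 41.6, A = E + 41.6·(cos 179°, sin 179°) = (-22.9, 45.5). The perpendicularity gives AT at right angles to EA; with |AT| = 13.3 on the left of EA, T = A + 13.3·(-0.0209, -1.00) = (-23.2, 32.2). Then |KT| = |T − K| = 39.7.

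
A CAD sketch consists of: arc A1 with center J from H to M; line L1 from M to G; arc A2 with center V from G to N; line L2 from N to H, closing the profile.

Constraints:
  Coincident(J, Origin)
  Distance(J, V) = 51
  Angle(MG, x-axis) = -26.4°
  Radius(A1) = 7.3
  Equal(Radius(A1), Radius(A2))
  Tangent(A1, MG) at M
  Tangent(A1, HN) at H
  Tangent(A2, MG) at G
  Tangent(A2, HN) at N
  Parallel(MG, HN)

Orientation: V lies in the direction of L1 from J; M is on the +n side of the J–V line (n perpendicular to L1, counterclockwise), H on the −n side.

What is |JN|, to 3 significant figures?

51.5

The slot axis is L1's direction at -26.4°, so u = (cos -26.4°, sin -26.4°) = (0.896, -0.445) and n = (−sin -26.4°, cos -26.4°) = (0.445, 0.896). J is at the origin and V lies 51.0 along u from J, so V = 51.0·u = (45.7, -22.7). Tangency of A1 to both parallel lines with radius 7.3 puts M and H at J ± 7.3·n: M = (3.25, 6.54), H = (-3.25, -6.54). Equal radii place G and N the same way about V: G = V + 7.3·n = (48.9, -16.1), N = V − 7.3·n = (42.4, -29.2). Then |JN| = |N − J| = 51.5.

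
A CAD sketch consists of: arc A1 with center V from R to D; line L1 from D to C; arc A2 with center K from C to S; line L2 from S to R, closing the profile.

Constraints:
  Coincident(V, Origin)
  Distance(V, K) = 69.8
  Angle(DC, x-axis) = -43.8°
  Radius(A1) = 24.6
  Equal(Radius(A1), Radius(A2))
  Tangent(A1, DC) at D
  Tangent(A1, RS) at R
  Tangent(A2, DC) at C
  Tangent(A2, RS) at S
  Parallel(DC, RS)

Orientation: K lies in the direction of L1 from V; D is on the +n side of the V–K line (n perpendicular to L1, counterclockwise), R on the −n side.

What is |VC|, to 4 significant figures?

74.01

Tangency of A1 to both parallel lines with radius 24.6 puts D and R at V ± 24.6·n: D = (17.03, 17.76), R = (-17.03, -17.76). Equal radii place C and S the same way about K: C = K + 24.6·n = (67.41, -30.56), S = K − 24.6·n = (33.35, -66.07). Then |VC| = |C − V| = 74.01.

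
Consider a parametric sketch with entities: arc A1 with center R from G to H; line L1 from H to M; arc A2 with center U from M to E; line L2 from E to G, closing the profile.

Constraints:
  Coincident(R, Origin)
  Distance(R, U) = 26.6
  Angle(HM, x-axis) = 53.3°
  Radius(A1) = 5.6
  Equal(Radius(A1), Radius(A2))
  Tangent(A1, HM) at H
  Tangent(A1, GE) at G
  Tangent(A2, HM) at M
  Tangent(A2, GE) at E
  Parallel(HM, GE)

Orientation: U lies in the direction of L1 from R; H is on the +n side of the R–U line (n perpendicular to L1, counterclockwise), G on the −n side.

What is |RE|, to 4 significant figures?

27.18

The slot axis is L1's direction at 53.3°, so u = (cos 53.3°, sin 53.3°) = (0.5976, 0.8018) and n = (−sin 53.3°, cos 53.3°) = (-0.8018, 0.5976). R is at the origin and U lies 26.6 along u from R, so U = 26.6·u = (15.90, 21.33). Tangency of A1 to both parallel lines with radius 5.6 puts H and G at R ± 5.6·n: H = (-4.490, 3.347), G = (4.490, -3.347). Equal radii place M and E the same way about U: M = U + 5.6·n = (11.41, 24.67), E = U − 5.6·n = (20.39, 17.98). Then |RE| = |E − R| = 27.18.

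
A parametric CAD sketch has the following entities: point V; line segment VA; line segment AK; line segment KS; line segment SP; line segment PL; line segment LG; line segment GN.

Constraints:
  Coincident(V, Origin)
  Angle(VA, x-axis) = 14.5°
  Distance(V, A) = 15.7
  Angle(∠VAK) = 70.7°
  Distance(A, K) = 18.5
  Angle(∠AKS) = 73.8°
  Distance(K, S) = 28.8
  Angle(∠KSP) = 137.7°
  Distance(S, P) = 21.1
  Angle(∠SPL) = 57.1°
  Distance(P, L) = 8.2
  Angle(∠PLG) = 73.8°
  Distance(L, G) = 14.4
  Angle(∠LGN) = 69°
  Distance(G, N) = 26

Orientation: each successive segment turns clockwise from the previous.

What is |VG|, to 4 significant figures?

20.06

V is at the origin; VA runs at 14.5° with length 15.7, so A = (15.20, 3.931). ∠VAK = 70.7° gives AK at -94.80° from the x-axis; with |AK| = 18.5, K = (13.65, -14.50). ∠AKS = 73.8° gives KS at 159.0° from the x-axis; with |KS| = 28.8, S = (-13.24, -4.183). ∠KSP = 137.7° gives SP at 116.7° from the x-axis; with |SP| = 21.1, P = (-22.72, 14.67). ∠SPL = 57.1° gives PL at -6.200° from the x-axis; with |PL| = 8.2, L = (-14.56, 13.78). ∠PLG = 73.8° gives LG at -112.4° from the x-axis; with |LG| = 14.4, G = (-20.05, 0.4679). Then |VG| = |G − V| = 20.06.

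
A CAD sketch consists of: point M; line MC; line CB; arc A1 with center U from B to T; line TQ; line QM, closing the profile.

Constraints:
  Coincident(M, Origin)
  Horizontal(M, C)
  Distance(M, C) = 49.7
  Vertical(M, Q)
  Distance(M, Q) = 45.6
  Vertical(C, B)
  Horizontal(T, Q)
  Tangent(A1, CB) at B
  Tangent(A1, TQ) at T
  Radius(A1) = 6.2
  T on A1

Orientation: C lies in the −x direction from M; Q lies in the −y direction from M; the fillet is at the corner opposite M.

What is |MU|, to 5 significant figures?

58.691

M is at the origin; M and C share the same y with |MC| = 49.7 and C on the −x side, so C = (-49.700, 0.0000). M and Q share the same x with |MQ| = 45.6 and Q on the −y side, so Q = (0.0000, -45.600). The virtual corner opposite M is at (-49.700, -45.600). Tangency of A1 to CB means the radius UB is perpendicular to CB and the tangent condition forces UT to be normal to TQ, with radius 6.2, so the center U sits 6.2 in from both sides at U = (-43.500, -39.400). Then |MU| = |U − M| = 58.691.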